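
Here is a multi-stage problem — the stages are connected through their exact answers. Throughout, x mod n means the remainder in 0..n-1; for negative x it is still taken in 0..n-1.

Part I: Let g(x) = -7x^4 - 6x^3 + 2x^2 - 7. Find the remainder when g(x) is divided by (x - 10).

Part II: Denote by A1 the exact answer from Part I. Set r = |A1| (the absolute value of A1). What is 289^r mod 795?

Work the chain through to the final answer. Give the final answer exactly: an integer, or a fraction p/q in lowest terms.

49

Part I: remainder = value at the root: -7*(10)^4 - 6*(10)^3 + 2*(10)^2 - 7 = (-70000) + (-6000) + (200) + (-7) = -75807; answer -75807
Part II: A1 = -75807; r = 75807; squarings mod 795: 289^1=289, 289^2=46, 289^4=526, 289^8=16, 289^16=256, 289^32=346, 289^64=466, 289^128=121, 289^256=331, 289^512=646, 289^1024=736, 289^2048=301, 289^4096=766, 289^8192=46, 289^16384=526, 289^32768=16, 289^65536=256; 289^75807 = 289^1 * 289^2 * 289^4 * 289^8 * 289^16 * 289^2048 * 289^8192 * 289^65536 = 49 (mod 795); answer 49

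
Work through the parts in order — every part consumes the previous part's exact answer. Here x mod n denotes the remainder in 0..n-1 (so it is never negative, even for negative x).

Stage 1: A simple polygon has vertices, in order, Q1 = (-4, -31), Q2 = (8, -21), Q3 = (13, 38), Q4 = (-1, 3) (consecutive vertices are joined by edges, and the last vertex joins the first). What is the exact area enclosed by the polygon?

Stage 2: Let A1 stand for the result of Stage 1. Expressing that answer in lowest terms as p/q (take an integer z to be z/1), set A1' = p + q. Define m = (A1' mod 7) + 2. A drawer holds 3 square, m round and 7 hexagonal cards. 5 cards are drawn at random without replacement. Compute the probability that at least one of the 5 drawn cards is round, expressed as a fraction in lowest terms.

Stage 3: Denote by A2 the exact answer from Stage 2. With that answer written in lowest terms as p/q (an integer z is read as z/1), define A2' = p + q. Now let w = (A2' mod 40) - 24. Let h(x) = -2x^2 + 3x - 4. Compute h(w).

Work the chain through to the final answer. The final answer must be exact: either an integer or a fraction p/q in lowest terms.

-24

Stage 1: cross terms: (-4*-21 - 8*-31)=332, (8*38 - 13*-21)=577, (13*3 - -1*38)=77, (-1*-31 - -4*3)=43; twice the area = |1029| = 1029; area = 1029/2; answer 1029/2
Stage 2: A1 = 1029/2; threaded value p + q = 1031; m = 4; total draws C(14,5) = 2002; complement C(10,5) = 252; favorable 2002 - 252 = 1750; P = 125/143; answer 125/143
Stage 3: A2 = 125/143; threaded value p + q = 268; w = 4; -2*(4)^2 + 3*(4)^1 - 4 = (-32) + (12) + (-4) = -24; answer -24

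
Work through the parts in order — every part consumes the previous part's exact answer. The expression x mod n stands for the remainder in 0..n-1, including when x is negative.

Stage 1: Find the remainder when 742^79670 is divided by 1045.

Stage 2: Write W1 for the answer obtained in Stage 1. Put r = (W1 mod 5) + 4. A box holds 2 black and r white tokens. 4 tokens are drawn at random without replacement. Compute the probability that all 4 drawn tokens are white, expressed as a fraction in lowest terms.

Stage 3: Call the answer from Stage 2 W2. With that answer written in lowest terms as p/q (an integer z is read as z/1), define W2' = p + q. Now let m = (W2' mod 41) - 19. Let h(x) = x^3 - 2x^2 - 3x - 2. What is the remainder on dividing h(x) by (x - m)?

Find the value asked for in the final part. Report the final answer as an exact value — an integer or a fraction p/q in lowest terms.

-3782

Stage 1: squarings mod 1045: 742^1=742, 742^2=894, 742^4=856, 742^8=191, 742^16=951, 742^32=476, 742^64=856, 742^128=191, 742^256=951, 742^512=476, 742^1024=856, 742^2048=191, 742^4096=951, 742^8192=476, 742^16384=856, 742^32768=191, 742^65536=951; 742^79670 = 742^2 * 742^4 * 742^16 * 742^32 * 742^256 * 742^512 * 742^1024 * 742^4096 * 742^8192 * 742^65536 = 419 (mod 1045); answer 419
Stage 2: W1 = 419; r = 8; total draws C(10,4) = 210; favorable C(8,4) = 70; P = 1/3; answer 1/3
Stage 3: W2 = 1/3; threaded value p + q = 4; m = -15; remainder = value at the root: 1*(-15)^3 - 2*(-15)^2 - 3*(-15)^1 - 2 = (-3375) + (-450) + (45) + (-2) = -3782; answer -3782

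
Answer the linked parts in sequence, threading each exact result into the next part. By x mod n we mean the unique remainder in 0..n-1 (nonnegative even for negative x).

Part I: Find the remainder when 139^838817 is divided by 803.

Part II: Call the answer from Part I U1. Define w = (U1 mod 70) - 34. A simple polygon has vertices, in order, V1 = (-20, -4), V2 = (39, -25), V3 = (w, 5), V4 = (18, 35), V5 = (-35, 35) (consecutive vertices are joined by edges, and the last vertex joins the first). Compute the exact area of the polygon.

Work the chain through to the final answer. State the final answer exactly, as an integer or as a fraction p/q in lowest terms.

Part I: squarings mod 803: 139^1=139, 139^2=49, 139^4=795, 139^8=64, 139^16=81, 139^32=137, 139^64=300, 139^128=64, 139^256=81, 139^512=137, 139^1024=300, 139^2048=64, 139^4096=81, 139^8192=137, 139^16384=300, 139^32768=64, 139^65536=81, 139^131072=137, 139^262144=300, 139^524288=64; 139^838817 = 139^1 * 139^32 * 139^128 * 139^1024 * 139^2048 * 139^16384 * 139^32768 * 139^262144 * 139^524288 = 17 (mod 803); answer 17
Part II: U1 = 17; w = -17; cross terms: (-20*-25 - 39*-4)=656, (39*5 - -17*-25)=-230, (-17*35 - 18*5)=-685, (18*35 - -35*35)=1855, (-35*-4 - -20*35)=840; twice the area = |2436| = 2436; area = 1218; answer 1218

1218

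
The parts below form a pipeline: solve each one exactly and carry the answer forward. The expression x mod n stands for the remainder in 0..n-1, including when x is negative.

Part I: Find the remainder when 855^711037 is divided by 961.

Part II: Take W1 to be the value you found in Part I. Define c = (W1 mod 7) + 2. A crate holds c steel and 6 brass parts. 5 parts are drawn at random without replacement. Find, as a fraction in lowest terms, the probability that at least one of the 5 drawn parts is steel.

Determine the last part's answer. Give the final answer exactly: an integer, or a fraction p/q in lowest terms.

Part I: squarings mod 961: 855^1=855, 855^2=665, 855^4=165, 855^8=317, 855^16=545, 855^32=76, 855^64=10, 855^128=100, 855^256=390, 855^512=262, 855^1024=413, 855^2048=472, 855^4096=793, 855^8192=355, 855^16384=134, 855^32768=658, 855^65536=514, 855^131072=882, 855^262144=475, 855^524288=751; 855^711037 = 855^1 * 855^4 * 855^8 * 855^16 * 855^32 * 855^64 * 855^256 * 855^2048 * 855^4096 * 855^16384 * 855^32768 * 855^131072 * 855^524288 = 629 (mod 961); answer 629
Part II: W1 = 629; c = 8; total draws C(14,5) = 2002; complement C(6,5) = 6; favorable 2002 - 6 = 1996; P = 998/1001; answer 998/1001

998/1001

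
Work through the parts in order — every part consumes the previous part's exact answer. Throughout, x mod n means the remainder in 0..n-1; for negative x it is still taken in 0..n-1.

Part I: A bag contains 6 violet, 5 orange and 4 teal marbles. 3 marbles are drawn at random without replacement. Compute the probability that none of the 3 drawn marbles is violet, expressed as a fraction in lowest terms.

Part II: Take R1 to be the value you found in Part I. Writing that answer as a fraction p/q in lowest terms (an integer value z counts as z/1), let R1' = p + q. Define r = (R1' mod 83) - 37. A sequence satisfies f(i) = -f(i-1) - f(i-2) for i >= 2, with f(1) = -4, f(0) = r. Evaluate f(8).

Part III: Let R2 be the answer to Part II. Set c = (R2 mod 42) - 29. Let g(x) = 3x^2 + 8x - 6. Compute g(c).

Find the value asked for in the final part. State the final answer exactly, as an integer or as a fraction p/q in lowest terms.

Part I: total draws C(15,3) = 455; favorable C(9,3) = 84; P = 12/65; answer 12/65
Part II: R1 = 12/65; threaded value p + q = 77; r = 40; f(2) = -1*(-4) - 1*(40) = -36; iterating: f(2)=-36, f(3)=40, f(4)=-4, f(5)=-36, f(6)=40, f(7)=-4, f(8)=-36; answer -36
Part III: R2 = -36; c = -23; 3*(-23)^2 + 8*(-23)^1 - 6 = (1587) + (-184) + (-6) = 1397; answer 1397

1397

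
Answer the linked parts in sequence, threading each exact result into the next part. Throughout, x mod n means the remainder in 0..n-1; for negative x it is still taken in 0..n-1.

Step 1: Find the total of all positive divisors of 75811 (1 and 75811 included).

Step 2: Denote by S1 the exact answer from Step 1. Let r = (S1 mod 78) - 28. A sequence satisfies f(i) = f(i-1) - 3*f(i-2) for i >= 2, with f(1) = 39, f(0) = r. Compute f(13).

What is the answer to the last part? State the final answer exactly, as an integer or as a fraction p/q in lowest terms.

-18561

Step 1: 75811 = 47 * 1613; sigma = (1 + 47) * (1 + 1613) = 48 * 1614 = 77472; answer 77472
Step 2: S1 = 77472; r = -10; f(2) = 1*(39) - 3*(-10) = 69; iterating: f(2)=69, f(3)=-48, f(4)=-255, f(5)=-111, f(6)=654, f(7)=987, f(8)=-975, f(9)=-3936, f(10)=-1011, f(11)=10797, f(12)=13830, f(13)=-18561; answer -18561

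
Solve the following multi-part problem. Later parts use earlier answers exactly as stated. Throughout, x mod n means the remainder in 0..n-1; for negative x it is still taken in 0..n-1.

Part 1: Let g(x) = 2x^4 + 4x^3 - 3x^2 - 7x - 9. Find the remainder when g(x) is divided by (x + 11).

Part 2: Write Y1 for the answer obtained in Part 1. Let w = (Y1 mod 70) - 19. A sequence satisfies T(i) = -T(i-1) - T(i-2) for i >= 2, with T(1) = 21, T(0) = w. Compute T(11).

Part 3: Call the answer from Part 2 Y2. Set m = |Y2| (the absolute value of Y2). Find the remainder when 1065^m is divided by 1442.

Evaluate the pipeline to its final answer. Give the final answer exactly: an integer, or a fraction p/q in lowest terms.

Part 1: remainder = value at the root: 2*(-11)^4 + 4*(-11)^3 - 3*(-11)^2 - 7*(-11)^1 - 9 = (29282) + (-5324) + (-363) + (77) + (-9) = 23663; answer 23663
Part 2: Y1 = 23663; w = -16; T(2) = -1*(21) - 1*(-16) = -5; iterating: T(2)=-5, T(3)=-16, T(4)=21, T(5)=-5, T(6)=-16, T(7)=21, T(8)=-5, T(9)=-16, T(10)=21, T(11)=-5; answer -5
Part 3: Y2 = -5; m = 5; squarings mod 1442: 1065^1=1065, 1065^2=813, 1065^4=533; 1065^5 = 1065^1 * 1065^4 = 939 (mod 1442); answer 939

939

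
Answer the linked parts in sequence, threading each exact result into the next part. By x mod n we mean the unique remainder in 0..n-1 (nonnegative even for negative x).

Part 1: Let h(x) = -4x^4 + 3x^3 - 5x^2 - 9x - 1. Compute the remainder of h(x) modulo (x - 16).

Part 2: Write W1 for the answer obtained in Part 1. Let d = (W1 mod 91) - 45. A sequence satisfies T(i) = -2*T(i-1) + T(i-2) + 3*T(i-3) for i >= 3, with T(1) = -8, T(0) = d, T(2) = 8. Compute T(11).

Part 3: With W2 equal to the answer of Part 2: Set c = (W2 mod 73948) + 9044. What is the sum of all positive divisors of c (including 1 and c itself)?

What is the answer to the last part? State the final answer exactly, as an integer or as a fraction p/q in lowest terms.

Part 1: remainder = value at the root: -4*(16)^4 + 3*(16)^3 - 5*(16)^2 - 9*(16)^1 - 1 = (-262144) + (12288) + (-1280) + (-144) + (-1) = -251281; answer -251281
Part 2: W1 = -251281; d = 16; T(3) = -2*(8) + 1*(-8) + 3*(16) = 24; iterating: T(3)=24, T(4)=-64, T(5)=176, T(6)=-344, T(7)=672, T(8)=-1160, T(9)=1960, T(10)=-3064, T(11)=4608; answer 4608
Part 3: W2 = 4608; c = 13652; 13652 = 2^2 * 3413; sigma = (1 + 2 + 4) * (1 + 3413) = 7 * 3414 = 23898; answer 23898

23898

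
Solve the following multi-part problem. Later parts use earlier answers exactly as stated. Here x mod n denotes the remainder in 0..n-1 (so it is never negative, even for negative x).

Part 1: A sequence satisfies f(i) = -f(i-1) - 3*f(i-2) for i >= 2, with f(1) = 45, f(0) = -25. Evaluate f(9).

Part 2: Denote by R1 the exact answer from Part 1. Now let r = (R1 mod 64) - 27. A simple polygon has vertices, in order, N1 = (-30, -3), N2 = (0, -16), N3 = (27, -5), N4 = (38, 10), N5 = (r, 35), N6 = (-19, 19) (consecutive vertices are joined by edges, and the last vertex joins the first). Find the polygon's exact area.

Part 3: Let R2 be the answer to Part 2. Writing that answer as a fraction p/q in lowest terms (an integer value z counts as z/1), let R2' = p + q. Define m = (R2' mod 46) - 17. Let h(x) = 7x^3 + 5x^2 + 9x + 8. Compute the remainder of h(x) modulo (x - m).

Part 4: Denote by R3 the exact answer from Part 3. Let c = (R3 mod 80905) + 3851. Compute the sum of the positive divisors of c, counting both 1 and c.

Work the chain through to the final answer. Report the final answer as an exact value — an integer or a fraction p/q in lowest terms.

Part 1: f(2) = -1*(45) - 3*(-25) = 30; iterating: f(2)=30, f(3)=-165, f(4)=75, f(5)=420, f(6)=-645, f(7)=-615, f(8)=2550, f(9)=-705; answer -705
Part 2: R1 = -705; r = 36; cross terms: (-30*-16 - 0*-3)=480, (0*-5 - 27*-16)=432, (27*10 - 38*-5)=460, (38*35 - 36*10)=970, (36*19 - -19*35)=1349, (-19*-3 - -30*19)=627; twice the area = |4318| = 4318; area = 2159; answer 2159
Part 3: R2 = 2159; threaded value p + q = 2160; m = 27; remainder = value at the root: 7*(27)^3 + 5*(27)^2 + 9*(27)^1 + 8 = (137781) + (3645) + (243) + (8) = 141677; answer 141677
Part 4: R3 = 141677; c = 64623; 64623 = 3 * 13 * 1657; sigma = (1 + 3) * (1 + 13) * (1 + 1657) = 4 * 14 * 1658 = 92848; answer 92848

92848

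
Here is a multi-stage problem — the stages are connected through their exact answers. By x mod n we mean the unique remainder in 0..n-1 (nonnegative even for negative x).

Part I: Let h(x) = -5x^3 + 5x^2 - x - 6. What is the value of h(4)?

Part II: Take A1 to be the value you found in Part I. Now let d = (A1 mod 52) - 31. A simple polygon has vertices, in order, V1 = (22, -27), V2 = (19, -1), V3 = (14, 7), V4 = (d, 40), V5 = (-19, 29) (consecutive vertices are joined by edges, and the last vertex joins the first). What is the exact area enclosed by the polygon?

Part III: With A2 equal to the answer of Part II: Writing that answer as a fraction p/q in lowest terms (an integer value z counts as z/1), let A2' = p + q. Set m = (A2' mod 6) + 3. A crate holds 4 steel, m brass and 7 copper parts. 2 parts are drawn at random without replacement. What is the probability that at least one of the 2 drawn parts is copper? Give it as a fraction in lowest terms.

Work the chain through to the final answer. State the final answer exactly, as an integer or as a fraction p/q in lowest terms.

35/57

Part I: -5*(4)^3 + 5*(4)^2 - 1*(4)^1 - 6 = (-320) + (80) + (-4) + (-6) = -250; answer -250
Part II: A1 = -250; d = -21; cross terms: (22*-1 - 19*-27)=491, (19*7 - 14*-1)=147, (14*40 - -21*7)=707, (-21*29 - -19*40)=151, (-19*-27 - 22*29)=-125; twice the area = |1371| = 1371; area = 1371/2; answer 1371/2
Part III: A2 = 1371/2; threaded value p + q = 1373; m = 8; total draws C(19,2) = 171; complement C(12,2) = 66; favorable 171 - 66 = 105; P = 35/57; answer 35/57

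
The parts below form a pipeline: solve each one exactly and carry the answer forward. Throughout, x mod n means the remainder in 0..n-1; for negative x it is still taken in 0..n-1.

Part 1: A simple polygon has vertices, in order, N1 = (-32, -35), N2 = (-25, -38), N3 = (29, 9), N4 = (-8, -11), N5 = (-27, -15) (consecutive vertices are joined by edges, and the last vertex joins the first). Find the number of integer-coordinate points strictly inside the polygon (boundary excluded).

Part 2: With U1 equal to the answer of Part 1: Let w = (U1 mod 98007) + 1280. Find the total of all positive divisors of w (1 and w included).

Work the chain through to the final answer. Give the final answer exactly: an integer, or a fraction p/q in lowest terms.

Part 1: cross terms: (-32*-38 - -25*-35)=341, (-25*9 - 29*-38)=877, (29*-11 - -8*9)=-247, (-8*-15 - -27*-11)=-177, (-27*-35 - -32*-15)=465; twice the area = |1259| = 1259; area = 1259/2; boundary points = 1 + 1 + 1 + 1 + 5 = 9; strictly interior points = area - boundary/2 + 1 = 626; answer 626
Part 2: U1 = 626; w = 1906; 1906 = 2 * 953; sigma = (1 + 2) * (1 + 953) = 3 * 954 = 2862; answer 2862

2862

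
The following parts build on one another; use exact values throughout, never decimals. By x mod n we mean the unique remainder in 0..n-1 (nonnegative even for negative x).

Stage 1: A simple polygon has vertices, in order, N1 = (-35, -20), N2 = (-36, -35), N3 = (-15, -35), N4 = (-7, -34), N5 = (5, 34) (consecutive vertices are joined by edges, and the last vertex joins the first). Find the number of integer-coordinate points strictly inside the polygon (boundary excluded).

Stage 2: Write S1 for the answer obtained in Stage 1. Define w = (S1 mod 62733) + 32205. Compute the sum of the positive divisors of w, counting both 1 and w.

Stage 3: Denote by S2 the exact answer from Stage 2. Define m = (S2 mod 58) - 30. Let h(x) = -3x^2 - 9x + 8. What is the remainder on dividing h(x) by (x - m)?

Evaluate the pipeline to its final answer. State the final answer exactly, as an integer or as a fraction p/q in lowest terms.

Stage 1: cross terms: (-35*-35 - -36*-20)=505, (-36*-35 - -15*-35)=735, (-15*-34 - -7*-35)=265, (-7*34 - 5*-34)=-68, (5*-20 - -35*34)=1090; twice the area = |2527| = 2527; area = 2527/2; boundary points = 1 + 21 + 1 + 4 + 2 = 29; strictly interior points = area - boundary/2 + 1 = 1250; answer 1250
Stage 2: S1 = 1250; w = 33455; 33455 = 5 * 6691; sigma = (1 + 5) * (1 + 6691) = 6 * 6692 = 40152; answer 40152
Stage 3: S2 = 40152; m = -14; remainder = value at the root: -3*(-14)^2 - 9*(-14)^1 + 8 = (-588) + (126) + (8) = -454; answer -454

-454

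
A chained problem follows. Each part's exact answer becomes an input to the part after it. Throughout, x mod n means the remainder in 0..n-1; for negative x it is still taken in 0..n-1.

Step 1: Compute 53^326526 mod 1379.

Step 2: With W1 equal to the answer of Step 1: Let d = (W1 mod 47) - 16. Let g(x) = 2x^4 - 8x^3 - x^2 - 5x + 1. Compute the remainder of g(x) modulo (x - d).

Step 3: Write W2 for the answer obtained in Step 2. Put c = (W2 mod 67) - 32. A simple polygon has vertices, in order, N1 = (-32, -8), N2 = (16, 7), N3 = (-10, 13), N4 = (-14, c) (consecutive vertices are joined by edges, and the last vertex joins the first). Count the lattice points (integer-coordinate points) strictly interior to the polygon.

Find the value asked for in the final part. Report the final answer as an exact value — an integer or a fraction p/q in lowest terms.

323

Step 1: squarings mod 1379: 53^1=53, 53^2=51, 53^4=1222, 53^8=1206, 53^16=970, 53^32=422, 53^64=193, 53^128=16, 53^256=256, 53^512=723, 53^1024=88, 53^2048=849, 53^4096=963, 53^8192=681, 53^16384=417, 53^32768=135, 53^65536=298, 53^131072=548, 53^262144=1061; 53^326526 = 53^2 * 53^4 * 53^8 * 53^16 * 53^32 * 53^64 * 53^256 * 53^512 * 53^2048 * 53^4096 * 53^8192 * 53^16384 * 53^32768 * 53^262144 = 652 (mod 1379); answer 652
Step 2: W1 = 652; d = 25; remainder = value at the root: 2*(25)^4 - 8*(25)^3 - 1*(25)^2 - 5*(25)^1 + 1 = (781250) + (-125000) + (-625) + (-125) + (1) = 655501; answer 655501
Step 3: W2 = 655501; c = 8; cross terms: (-32*7 - 16*-8)=-96, (16*13 - -10*7)=278, (-10*8 - -14*13)=102, (-14*-8 - -32*8)=368; twice the area = |652| = 652; area = 326; boundary points = 3 + 2 + 1 + 2 = 8; strictly interior points = area - boundary/2 + 1 = 323; answer 323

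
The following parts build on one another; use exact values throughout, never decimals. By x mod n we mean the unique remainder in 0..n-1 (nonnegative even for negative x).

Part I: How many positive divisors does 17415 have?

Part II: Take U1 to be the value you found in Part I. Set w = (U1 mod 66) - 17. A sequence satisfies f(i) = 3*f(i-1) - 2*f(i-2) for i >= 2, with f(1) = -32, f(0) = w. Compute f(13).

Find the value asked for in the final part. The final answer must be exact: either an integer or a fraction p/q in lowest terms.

-286682

Part I: 17415 = 3^4 * 5 * 43; number of divisors = (4+1) * (1+1) * (1+1) = 20; answer 20
Part II: U1 = 20; w = 3; f(2) = 3*(-32) - 2*(3) = -102; iterating: f(2)=-102, f(3)=-242, f(4)=-522, f(5)=-1082, f(6)=-2202, f(7)=-4442, f(8)=-8922, f(9)=-17882, f(10)=-35802, f(11)=-71642, f(12)=-143322, f(13)=-286682; answer -286682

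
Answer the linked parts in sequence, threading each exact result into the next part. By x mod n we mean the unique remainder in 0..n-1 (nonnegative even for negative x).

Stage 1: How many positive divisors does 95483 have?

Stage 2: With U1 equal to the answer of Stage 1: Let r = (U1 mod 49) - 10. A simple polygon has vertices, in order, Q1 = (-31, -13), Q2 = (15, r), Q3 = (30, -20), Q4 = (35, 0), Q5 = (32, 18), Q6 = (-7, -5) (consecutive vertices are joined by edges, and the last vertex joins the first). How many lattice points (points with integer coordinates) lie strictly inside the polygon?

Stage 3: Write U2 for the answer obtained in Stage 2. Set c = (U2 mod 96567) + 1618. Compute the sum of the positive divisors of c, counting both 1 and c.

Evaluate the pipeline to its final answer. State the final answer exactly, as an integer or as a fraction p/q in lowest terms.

4712

Stage 1: 95483 is prime, so its only divisors are 1 and 95483; count = 2; answer 2
Stage 2: U1 = 2; r = -8; cross terms: (-31*-8 - 15*-13)=443, (15*-20 - 30*-8)=-60, (30*0 - 35*-20)=700, (35*18 - 32*0)=630, (32*-5 - -7*18)=-34, (-7*-13 - -31*-5)=-64; twice the area = |1615| = 1615; area = 1615/2; boundary points = 1 + 3 + 5 + 3 + 1 + 8 = 21; strictly interior points = area - boundary/2 + 1 = 798; answer 798
Stage 3: U2 = 798; c = 2416; 2416 = 2^4 * 151; sigma = (1 + 2 + 4 + 8 + 16) * (1 + 151) = 31 * 152 = 4712; answer 4712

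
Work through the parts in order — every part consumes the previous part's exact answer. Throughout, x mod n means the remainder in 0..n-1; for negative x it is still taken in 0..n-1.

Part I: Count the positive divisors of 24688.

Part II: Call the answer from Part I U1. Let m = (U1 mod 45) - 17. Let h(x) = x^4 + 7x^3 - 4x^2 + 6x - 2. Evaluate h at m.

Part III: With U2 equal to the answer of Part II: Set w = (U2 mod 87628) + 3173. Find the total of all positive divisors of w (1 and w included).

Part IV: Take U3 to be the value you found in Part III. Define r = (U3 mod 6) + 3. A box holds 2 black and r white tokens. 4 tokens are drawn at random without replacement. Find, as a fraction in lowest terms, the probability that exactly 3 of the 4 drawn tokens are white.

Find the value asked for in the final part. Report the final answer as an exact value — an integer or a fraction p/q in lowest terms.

4/7

Part I: 24688 = 2^4 * 1543; number of divisors = (4+1) * (1+1) = 10; answer 10
Part II: U1 = 10; m = -7; 1*(-7)^4 + 7*(-7)^3 - 4*(-7)^2 + 6*(-7)^1 - 2 = (2401) + (-2401) + (-196) + (-42) + (-2) = -240; answer -240
Part III: U2 = -240; w = 90561; 90561 = 3 * 30187; sigma = (1 + 3) * (1 + 30187) = 4 * 30188 = 120752; answer 120752
Part IV: U3 = 120752; r = 5; total draws C(7,4) = 35; favorable C(5,3)*C(2,1) = 20; P = 4/7; answer 4/7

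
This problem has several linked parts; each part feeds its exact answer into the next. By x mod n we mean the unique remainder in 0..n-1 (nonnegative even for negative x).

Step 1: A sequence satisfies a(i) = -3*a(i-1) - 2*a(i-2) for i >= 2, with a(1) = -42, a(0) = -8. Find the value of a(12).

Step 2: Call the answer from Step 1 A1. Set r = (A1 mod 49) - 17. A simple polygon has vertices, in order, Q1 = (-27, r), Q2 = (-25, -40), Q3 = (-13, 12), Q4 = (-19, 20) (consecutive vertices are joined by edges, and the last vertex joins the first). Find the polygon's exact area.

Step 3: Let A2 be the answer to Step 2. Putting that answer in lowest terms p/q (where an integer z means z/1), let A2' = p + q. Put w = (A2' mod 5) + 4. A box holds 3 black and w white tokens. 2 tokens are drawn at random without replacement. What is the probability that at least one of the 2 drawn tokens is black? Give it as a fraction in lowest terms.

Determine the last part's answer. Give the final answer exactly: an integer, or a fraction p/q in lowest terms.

Step 1: a(2) = -3*(-42) - 2*(-8) = 142; iterating: a(2)=142, a(3)=-342, a(4)=742, a(5)=-1542, a(6)=3142, a(7)=-6342, a(8)=12742, a(9)=-25542, a(10)=51142, a(11)=-102342, a(12)=204742; answer 204742
Step 2: A1 = 204742; r = 3; cross terms: (-27*-40 - -25*3)=1155, (-25*12 - -13*-40)=-820, (-13*20 - -19*12)=-32, (-19*3 - -27*20)=483; twice the area = |786| = 786; area = 393; answer 393
Step 3: A2 = 393; threaded value p + q = 394; w = 8; total draws C(11,2) = 55; complement C(8,2) = 28; favorable 55 - 28 = 27; P = 27/55; answer 27/55

27/55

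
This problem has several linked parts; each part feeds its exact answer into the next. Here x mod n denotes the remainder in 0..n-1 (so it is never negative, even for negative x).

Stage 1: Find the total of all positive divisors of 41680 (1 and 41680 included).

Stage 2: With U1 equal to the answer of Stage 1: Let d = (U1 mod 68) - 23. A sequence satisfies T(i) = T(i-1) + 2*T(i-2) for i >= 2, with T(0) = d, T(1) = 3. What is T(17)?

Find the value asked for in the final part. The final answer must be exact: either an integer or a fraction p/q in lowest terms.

Stage 1: 41680 = 2^4 * 5 * 521; sigma = (1 + 2 + 4 + 8 + 16) * (1 + 5) * (1 + 521) = 31 * 6 * 522 = 97092; answer 97092
Stage 2: U1 = 97092; d = 33; T(2) = 1*(3) + 2*(33) = 69; iterating: T(2)=69, T(3)=75, T(4)=213, T(5)=363, T(6)=789, T(7)=1515, T(8)=3093, T(9)=6123, T(10)=12309, T(11)=24555, T(12)=49173, T(13)=98283, T(14)=196629, T(15)=393195, T(16)=786453, T(17)=1572843; answer 1572843

1572843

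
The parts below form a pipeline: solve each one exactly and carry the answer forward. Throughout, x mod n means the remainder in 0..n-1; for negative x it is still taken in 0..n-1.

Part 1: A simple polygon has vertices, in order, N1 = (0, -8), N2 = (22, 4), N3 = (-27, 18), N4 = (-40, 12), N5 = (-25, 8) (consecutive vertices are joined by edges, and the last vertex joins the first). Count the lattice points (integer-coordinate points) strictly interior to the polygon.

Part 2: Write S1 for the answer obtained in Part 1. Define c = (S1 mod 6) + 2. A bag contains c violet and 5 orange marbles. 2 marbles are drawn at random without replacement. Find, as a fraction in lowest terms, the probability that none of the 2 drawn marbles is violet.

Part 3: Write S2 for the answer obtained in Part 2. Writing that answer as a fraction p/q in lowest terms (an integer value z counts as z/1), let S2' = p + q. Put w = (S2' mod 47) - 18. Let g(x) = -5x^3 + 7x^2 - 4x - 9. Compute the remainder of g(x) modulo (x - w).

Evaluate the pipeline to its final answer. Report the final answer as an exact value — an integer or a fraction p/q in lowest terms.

-37289

Part 1: cross terms: (0*4 - 22*-8)=176, (22*18 - -27*4)=504, (-27*12 - -40*18)=396, (-40*8 - -25*12)=-20, (-25*-8 - 0*8)=200; twice the area = |1256| = 1256; area = 628; boundary points = 2 + 7 + 1 + 1 + 1 = 12; strictly interior points = area - boundary/2 + 1 = 623; answer 623
Part 2: S1 = 623; c = 7; total draws C(12,2) = 66; favorable C(5,2) = 10; P = 5/33; answer 5/33
Part 3: S2 = 5/33; threaded value p + q = 38; w = 20; remainder = value at the root: -5*(20)^3 + 7*(20)^2 - 4*(20)^1 - 9 = (-40000) + (2800) + (-80) + (-9) = -37289; answer -37289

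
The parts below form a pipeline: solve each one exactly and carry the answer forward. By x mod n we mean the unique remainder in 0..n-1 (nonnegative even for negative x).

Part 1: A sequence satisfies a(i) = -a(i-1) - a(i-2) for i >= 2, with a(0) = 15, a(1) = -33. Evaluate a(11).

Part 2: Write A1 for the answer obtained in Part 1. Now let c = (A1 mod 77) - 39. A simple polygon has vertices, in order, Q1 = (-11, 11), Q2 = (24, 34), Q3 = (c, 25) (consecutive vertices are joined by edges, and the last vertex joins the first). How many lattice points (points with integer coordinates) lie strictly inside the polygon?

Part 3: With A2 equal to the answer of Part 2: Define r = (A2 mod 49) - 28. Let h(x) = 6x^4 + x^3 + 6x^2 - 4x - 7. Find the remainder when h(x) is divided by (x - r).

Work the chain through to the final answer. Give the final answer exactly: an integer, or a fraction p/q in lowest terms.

390713

Part 1: a(2) = -1*(-33) - 1*(15) = 18; iterating: a(2)=18, a(3)=15, a(4)=-33, a(5)=18, a(6)=15, a(7)=-33, a(8)=18, a(9)=15, a(10)=-33, a(11)=18; answer 18
Part 2: A1 = 18; c = -21; cross terms: (-11*34 - 24*11)=-638, (24*25 - -21*34)=1314, (-21*11 - -11*25)=44; twice the area = |720| = 720; area = 360; boundary points = 1 + 9 + 2 = 12; strictly interior points = area - boundary/2 + 1 = 355; answer 355
Part 3: A2 = 355; r = -16; remainder = value at the root: 6*(-16)^4 + 1*(-16)^3 + 6*(-16)^2 - 4*(-16)^1 - 7 = (393216) + (-4096) + (1536) + (64) + (-7) = 390713; answer 390713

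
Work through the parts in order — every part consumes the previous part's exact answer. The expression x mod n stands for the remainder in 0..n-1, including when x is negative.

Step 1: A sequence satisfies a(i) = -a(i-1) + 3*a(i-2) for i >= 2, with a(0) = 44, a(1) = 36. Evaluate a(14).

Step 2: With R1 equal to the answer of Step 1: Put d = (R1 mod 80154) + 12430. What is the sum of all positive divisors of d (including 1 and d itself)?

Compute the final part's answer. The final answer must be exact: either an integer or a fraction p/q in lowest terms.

Step 1: a(2) = -1*(36) + 3*(44) = 96; iterating: a(2)=96, a(3)=12, a(4)=276, a(5)=-240, a(6)=1068, a(7)=-1788, a(8)=4992, a(9)=-10356, a(10)=25332, a(11)=-56400, a(12)=132396, a(13)=-301596, a(14)=698784; answer 698784
Step 2: R1 = 698784; d = 69982; 69982 = 2 * 11 * 3181; sigma = (1 + 2) * (1 + 11) * (1 + 3181) = 3 * 12 * 3182 = 114552; answer 114552

114552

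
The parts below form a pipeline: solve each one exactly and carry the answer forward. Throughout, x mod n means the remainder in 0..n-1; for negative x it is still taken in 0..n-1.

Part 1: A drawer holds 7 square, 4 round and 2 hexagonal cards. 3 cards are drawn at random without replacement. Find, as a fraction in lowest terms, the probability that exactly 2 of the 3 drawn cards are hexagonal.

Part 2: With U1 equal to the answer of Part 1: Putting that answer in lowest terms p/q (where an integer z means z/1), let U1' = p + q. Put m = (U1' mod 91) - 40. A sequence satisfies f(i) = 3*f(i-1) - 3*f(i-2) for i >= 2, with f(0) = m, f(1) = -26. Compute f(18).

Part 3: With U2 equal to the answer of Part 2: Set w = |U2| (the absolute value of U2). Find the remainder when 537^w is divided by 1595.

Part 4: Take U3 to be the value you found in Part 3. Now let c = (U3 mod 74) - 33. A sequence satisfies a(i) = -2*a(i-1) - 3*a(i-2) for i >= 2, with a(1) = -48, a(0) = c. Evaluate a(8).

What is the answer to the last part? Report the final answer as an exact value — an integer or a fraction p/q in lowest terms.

Part 1: total draws C(13,3) = 286; favorable C(2,2)*C(11,1) = 11; P = 1/26; answer 1/26
Part 2: U1 = 1/26; threaded value p + q = 27; m = -13; f(2) = 3*(-26) - 3*(-13) = -39; iterating: f(2)=-39, f(3)=-39, f(4)=0, f(5)=117, f(6)=351, f(7)=702, f(8)=1053, f(9)=1053, f(10)=0, f(11)=-3159, f(12)=-9477, f(13)=-18954, f(14)=-28431, f(15)=-28431, f(16)=0, f(17)=85293, f(18)=255879; answer 255879
Part 3: U2 = 255879; w = 255879; squarings mod 1595: 537^1=537, 537^2=1269, 537^4=1006, 537^8=806, 537^16=471, 537^32=136, 537^64=951, 537^128=36, 537^256=1296, 537^512=81, 537^1024=181, 537^2048=861, 537^4096=1241, 537^8192=906, 537^16384=1006, 537^32768=806, 537^65536=471, 537^131072=136; 537^255879 = 537^1 * 537^2 * 537^4 * 537^128 * 537^256 * 537^512 * 537^1024 * 537^8192 * 537^16384 * 537^32768 * 537^65536 * 537^131072 = 478 (mod 1595); answer 478
Part 4: U3 = 478; c = 1; a(2) = -2*(-48) - 3*(1) = 93; iterating: a(2)=93, a(3)=-42, a(4)=-195, a(5)=516, a(6)=-447, a(7)=-654, a(8)=2649; answer 2649

2649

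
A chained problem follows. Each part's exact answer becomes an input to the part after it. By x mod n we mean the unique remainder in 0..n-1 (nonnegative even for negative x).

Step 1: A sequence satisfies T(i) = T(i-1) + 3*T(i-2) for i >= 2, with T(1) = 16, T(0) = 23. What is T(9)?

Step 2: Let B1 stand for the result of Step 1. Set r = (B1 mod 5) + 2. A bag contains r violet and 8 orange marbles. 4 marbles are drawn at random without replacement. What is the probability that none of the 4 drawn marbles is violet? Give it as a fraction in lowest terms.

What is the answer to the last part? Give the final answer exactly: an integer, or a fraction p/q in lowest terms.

7/33

Step 1: T(2) = 1*(16) + 3*(23) = 85; iterating: T(2)=85, T(3)=133, T(4)=388, T(5)=787, T(6)=1951, T(7)=4312, T(8)=10165, T(9)=23101; answer 23101
Step 2: B1 = 23101; r = 3; total draws C(11,4) = 330; favorable C(8,4) = 70; P = 7/33; answer 7/33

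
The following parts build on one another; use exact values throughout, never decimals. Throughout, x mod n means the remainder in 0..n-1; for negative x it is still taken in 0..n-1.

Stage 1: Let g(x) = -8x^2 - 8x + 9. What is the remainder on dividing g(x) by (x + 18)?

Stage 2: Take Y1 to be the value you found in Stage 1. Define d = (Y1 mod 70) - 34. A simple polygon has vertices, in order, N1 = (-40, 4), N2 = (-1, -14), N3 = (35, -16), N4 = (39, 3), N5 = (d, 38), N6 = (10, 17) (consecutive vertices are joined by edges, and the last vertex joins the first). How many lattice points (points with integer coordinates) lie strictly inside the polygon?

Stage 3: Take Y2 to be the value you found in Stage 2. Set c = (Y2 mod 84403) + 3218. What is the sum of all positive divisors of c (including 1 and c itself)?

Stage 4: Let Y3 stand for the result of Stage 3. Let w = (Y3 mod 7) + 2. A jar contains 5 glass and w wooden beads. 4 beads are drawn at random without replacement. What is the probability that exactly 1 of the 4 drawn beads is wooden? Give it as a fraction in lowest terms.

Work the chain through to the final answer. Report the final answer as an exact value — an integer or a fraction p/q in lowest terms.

Stage 1: remainder = value at the root: -8*(-18)^2 - 8*(-18)^1 + 9 = (-2592) + (144) + (9) = -2439; answer -2439
Stage 2: Y1 = -2439; d = -23; cross terms: (-40*-14 - -1*4)=564, (-1*-16 - 35*-14)=506, (35*3 - 39*-16)=729, (39*38 - -23*3)=1551, (-23*17 - 10*38)=-771, (10*4 - -40*17)=720; twice the area = |3299| = 3299; area = 3299/2; boundary points = 3 + 2 + 1 + 1 + 3 + 1 = 11; strictly interior points = area - boundary/2 + 1 = 1645; answer 1645
Stage 3: Y2 = 1645; c = 4863; 4863 = 3 * 1621; sigma = (1 + 3) * (1 + 1621) = 4 * 1622 = 6488; answer 6488
Stage 4: Y3 = 6488; w = 8; total draws C(13,4) = 715; favorable C(8,1)*C(5,3) = 80; P = 16/143; answer 16/143

16/143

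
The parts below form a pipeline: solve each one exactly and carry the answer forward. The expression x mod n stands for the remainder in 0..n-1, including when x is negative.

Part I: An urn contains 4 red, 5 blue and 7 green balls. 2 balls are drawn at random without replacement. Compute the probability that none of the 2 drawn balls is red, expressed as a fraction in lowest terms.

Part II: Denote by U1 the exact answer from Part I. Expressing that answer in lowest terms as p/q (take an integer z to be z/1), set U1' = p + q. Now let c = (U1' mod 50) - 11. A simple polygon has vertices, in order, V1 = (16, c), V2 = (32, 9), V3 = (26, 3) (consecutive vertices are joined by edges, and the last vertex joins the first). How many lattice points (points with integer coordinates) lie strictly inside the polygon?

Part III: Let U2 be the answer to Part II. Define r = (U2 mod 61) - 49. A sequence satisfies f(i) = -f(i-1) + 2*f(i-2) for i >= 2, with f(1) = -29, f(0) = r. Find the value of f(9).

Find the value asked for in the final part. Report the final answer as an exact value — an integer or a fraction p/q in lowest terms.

481

Part I: total draws C(16,2) = 120; favorable C(12,2) = 66; P = 11/20; answer 11/20
Part II: U1 = 11/20; threaded value p + q = 31; c = 20; cross terms: (16*9 - 32*20)=-496, (32*3 - 26*9)=-138, (26*20 - 16*3)=472; twice the area = |-162| = 162; area = 81; boundary points = 1 + 6 + 1 = 8; strictly interior points = area - boundary/2 + 1 = 78; answer 78
Part III: U2 = 78; r = -32; f(2) = -1*(-29) + 2*(-32) = -35; iterating: f(2)=-35, f(3)=-23, f(4)=-47, f(5)=1, f(6)=-95, f(7)=97, f(8)=-287, f(9)=481; answer 481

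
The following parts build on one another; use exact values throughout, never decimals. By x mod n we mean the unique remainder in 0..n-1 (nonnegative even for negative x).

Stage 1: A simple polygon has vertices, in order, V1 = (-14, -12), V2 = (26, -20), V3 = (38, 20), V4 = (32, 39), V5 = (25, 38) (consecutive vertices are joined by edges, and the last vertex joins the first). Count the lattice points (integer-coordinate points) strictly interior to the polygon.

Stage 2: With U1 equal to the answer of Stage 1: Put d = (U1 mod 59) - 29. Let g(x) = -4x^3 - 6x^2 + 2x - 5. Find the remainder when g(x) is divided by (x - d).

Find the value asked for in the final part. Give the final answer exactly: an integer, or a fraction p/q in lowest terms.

-58709

Stage 1: cross terms: (-14*-20 - 26*-12)=592, (26*20 - 38*-20)=1280, (38*39 - 32*20)=842, (32*38 - 25*39)=241, (25*-12 - -14*38)=232; twice the area = |3187| = 3187; area = 3187/2; boundary points = 8 + 4 + 1 + 1 + 1 = 15; strictly interior points = area - boundary/2 + 1 = 1587; answer 1587
Stage 2: U1 = 1587; d = 24; remainder = value at the root: -4*(24)^3 - 6*(24)^2 + 2*(24)^1 - 5 = (-55296) + (-3456) + (48) + (-5) = -58709; answer -58709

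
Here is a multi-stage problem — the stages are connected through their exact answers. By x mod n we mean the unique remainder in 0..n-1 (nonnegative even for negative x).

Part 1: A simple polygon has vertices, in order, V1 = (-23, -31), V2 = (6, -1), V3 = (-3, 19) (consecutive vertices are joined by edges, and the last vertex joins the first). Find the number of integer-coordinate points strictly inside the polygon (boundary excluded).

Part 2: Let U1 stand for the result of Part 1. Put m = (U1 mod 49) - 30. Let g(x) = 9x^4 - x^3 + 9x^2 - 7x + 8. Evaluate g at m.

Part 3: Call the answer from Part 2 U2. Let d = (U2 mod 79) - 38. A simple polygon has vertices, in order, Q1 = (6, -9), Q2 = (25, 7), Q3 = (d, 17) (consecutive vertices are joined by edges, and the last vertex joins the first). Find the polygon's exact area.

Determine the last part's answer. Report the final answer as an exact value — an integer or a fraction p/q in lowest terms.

183

Part 1: cross terms: (-23*-1 - 6*-31)=209, (6*19 - -3*-1)=111, (-3*-31 - -23*19)=530; twice the area = |850| = 850; area = 425; boundary points = 1 + 1 + 10 = 12; strictly interior points = area - boundary/2 + 1 = 420; answer 420
Part 2: U1 = 420; m = -2; 9*(-2)^4 - 1*(-2)^3 + 9*(-2)^2 - 7*(-2)^1 + 8 = (144) + (8) + (36) + (14) + (8) = 210; answer 210
Part 3: U2 = 210; d = 14; cross terms: (6*7 - 25*-9)=267, (25*17 - 14*7)=327, (14*-9 - 6*17)=-228; twice the area = |366| = 366; area = 183; answer 183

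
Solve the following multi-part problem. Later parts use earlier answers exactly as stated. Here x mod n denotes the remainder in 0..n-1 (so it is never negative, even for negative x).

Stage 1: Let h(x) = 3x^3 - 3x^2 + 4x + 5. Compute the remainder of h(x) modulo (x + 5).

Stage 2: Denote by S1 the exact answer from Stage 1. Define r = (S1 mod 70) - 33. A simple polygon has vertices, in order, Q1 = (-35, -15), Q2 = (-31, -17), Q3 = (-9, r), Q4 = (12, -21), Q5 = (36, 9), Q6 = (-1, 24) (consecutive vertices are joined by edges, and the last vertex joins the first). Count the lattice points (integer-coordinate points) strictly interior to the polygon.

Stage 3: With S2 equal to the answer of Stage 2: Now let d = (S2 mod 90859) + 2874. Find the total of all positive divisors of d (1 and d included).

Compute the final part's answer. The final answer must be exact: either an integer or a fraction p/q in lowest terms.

Stage 1: remainder = value at the root: 3*(-5)^3 - 3*(-5)^2 + 4*(-5)^1 + 5 = (-375) + (-75) + (-20) + (5) = -465; answer -465
Stage 2: S1 = -465; r = -8; cross terms: (-35*-17 - -31*-15)=130, (-31*-8 - -9*-17)=95, (-9*-21 - 12*-8)=285, (12*9 - 36*-21)=864, (36*24 - -1*9)=873, (-1*-15 - -35*24)=855; twice the area = |3102| = 3102; area = 1551; boundary points = 2 + 1 + 1 + 6 + 1 + 1 = 12; strictly interior points = area - boundary/2 + 1 = 1546; answer 1546
Stage 3: S2 = 1546; d = 4420; 4420 = 2^2 * 5 * 13 * 17; sigma = (1 + 2 + 4) * (1 + 5) * (1 + 13) * (1 + 17) = 7 * 6 * 14 * 18 = 10584; answer 10584

10584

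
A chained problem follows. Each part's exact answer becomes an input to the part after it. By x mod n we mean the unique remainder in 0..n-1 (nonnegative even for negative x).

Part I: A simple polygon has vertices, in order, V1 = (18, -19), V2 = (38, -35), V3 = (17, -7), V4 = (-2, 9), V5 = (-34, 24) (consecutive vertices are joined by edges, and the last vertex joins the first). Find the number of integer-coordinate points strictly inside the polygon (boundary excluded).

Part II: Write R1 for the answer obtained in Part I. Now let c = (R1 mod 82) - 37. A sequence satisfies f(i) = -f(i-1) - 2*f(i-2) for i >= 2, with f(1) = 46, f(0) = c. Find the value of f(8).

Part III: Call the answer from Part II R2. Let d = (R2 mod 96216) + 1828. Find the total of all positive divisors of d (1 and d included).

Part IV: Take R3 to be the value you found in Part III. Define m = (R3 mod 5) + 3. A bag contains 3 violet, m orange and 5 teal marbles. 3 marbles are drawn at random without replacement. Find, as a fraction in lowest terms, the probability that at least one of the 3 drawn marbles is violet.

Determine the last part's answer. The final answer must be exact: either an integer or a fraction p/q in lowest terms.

109/165

Part I: cross terms: (18*-35 - 38*-19)=92, (38*-7 - 17*-35)=329, (17*9 - -2*-7)=139, (-2*24 - -34*9)=258, (-34*-19 - 18*24)=214; twice the area = |1032| = 1032; area = 516; boundary points = 4 + 7 + 1 + 1 + 1 = 14; strictly interior points = area - boundary/2 + 1 = 510; answer 510
Part II: R1 = 510; c = -19; f(2) = -1*(46) - 2*(-19) = -8; iterating: f(2)=-8, f(3)=-84, f(4)=100, f(5)=68, f(6)=-268, f(7)=132, f(8)=404; answer 404
Part III: R2 = 404; d = 2232; 2232 = 2^3 * 3^2 * 31; sigma = (1 + 2 + 4 + 8) * (1 + 3 + 9) * (1 + 31) = 15 * 13 * 32 = 6240; answer 6240
Part IV: R3 = 6240; m = 3; total draws C(11,3) = 165; complement C(8,3) = 56; favorable 165 - 56 = 109; P = 109/165; answer 109/165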